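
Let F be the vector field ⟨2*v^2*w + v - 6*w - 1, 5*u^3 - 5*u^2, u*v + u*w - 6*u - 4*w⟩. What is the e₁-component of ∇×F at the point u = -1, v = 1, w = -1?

-1

(∇×F)_1 = ∂F₃/∂v − ∂F₂/∂w
= u − (0)
= u
At (-1, 1, -1): -1.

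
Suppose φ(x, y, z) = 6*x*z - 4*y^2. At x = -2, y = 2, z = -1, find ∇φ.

(-6, -16, -12)

∂φ/∂x = 6*z
∂φ/∂y = -8*y
∂φ/∂z = 6*x
∇φ = (6*z, -8*y, 6*x)
At (-2, 2, -1): (-6, -16, -12).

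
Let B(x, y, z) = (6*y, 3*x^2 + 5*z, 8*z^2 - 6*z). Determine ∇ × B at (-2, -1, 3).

(-5, 0, -18)

(∇×B)₁ = ∂B₃/∂y − ∂B₂/∂z = -5
(∇×B)₂ = ∂B₁/∂z − ∂B₃/∂x = 0
(∇×B)₃ = ∂B₂/∂x − ∂B₁/∂y = 6*x - 6
∇×B = (-5, 0, 6*x - 6)
At (-2, -1, 3): (-5, 0, -18).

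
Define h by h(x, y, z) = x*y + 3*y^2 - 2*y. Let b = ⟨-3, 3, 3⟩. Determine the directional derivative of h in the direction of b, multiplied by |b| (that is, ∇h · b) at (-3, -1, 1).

-30

∂h/∂x = y
∂h/∂y = x + 6*y - 2
∂h/∂z = 0
∇h at (-3, -1, 1) = (-1, -11, 0)
∇h · b = (-1)(-3) + (-11)(3) + (0)(3) = -30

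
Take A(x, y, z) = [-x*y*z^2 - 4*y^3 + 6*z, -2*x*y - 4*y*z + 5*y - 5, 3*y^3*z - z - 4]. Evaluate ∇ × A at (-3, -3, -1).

(∇×A)₁ = ∂A₃/∂y − ∂A₂/∂z = 9*y^2*z + 4*y
(∇×A)₂ = ∂A₁/∂z − ∂A₃/∂x = -2*x*y*z + 6
(∇×A)₃ = ∂A₂/∂x − ∂A₁/∂y = x*z^2 + 12*y^2 - 2*y
∇×A = (9*y^2*z + 4*y, -2*x*y*z + 6, x*z^2 + 12*y^2 - 2*y)
At (-3, -3, -1): (-93, 24, 111).

(-93, 24, 111)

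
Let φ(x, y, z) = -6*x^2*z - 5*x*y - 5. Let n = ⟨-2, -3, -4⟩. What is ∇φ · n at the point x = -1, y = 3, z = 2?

∂φ/∂x = -12*x*z - 5*y
∂φ/∂y = -5*x
∂φ/∂z = -6*x^2
∇φ at (-1, 3, 2) = (9, 5, -6)
∇φ · n = (9)(-2) + (5)(-3) + (-6)(-4) = -9

-9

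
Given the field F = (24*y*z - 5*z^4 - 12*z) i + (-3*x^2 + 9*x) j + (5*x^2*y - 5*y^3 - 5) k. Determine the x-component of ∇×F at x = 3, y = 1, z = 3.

30

(∇×F)_1 = ∂F₃/∂y − ∂F₂/∂z
= 5*x^2 - 15*y^2 − (0)
= 5*x^2 - 15*y^2
At (3, 1, 3): 30.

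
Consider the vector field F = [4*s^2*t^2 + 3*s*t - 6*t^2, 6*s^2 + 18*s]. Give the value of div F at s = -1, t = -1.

-11

∂F₁/∂s = 8*s*t^2 + 3*t
∂F₂/∂t = 0
∇·F = 8*s*t^2 + 3*t
At (-1, -1): -11.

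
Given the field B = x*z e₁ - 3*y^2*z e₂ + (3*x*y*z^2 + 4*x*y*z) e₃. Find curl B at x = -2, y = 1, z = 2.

(-37, -22, 0)

(∇×B)₁ = ∂B₃/∂y − ∂B₂/∂z = 3*x*z^2 + 4*x*z + 3*y^2
(∇×B)₂ = ∂B₁/∂z − ∂B₃/∂x = x - 3*y*z^2 - 4*y*z
(∇×B)₃ = ∂B₂/∂x − ∂B₁/∂y = 0
∇×B = (3*x*z^2 + 4*x*z + 3*y^2, x - 3*y*z^2 - 4*y*z, 0)
At (-2, 1, 2): (-37, -22, 0).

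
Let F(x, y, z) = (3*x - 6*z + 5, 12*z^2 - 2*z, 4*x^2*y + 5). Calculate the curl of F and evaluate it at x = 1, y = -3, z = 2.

(-42, 18, 0)

(∇×F)₁ = ∂F₃/∂y − ∂F₂/∂z = 4*x^2 - 24*z + 2
(∇×F)₂ = ∂F₁/∂z − ∂F₃/∂x = -8*x*y - 6
(∇×F)₃ = ∂F₂/∂x − ∂F₁/∂y = 0
∇×F = (4*x^2 - 24*z + 2, -8*x*y - 6, 0)
At (1, -3, 2): (-42, 18, 0).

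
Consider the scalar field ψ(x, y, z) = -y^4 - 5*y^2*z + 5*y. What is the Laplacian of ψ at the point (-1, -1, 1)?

∂²ψ/∂x² = 0
∂²ψ/∂y² = -2*(6*y^2 + 5*z)
∂²ψ/∂z² = 0
∇²ψ = -12*y^2 - 10*z
At (-1, -1, 1): -22.

-22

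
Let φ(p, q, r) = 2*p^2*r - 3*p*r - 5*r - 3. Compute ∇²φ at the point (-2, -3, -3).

∂²φ/∂p² = 4*r
∂²φ/∂q² = 0
∂²φ/∂r² = 0
∇²φ = 4*r
At (-2, -3, -3): -12.

-12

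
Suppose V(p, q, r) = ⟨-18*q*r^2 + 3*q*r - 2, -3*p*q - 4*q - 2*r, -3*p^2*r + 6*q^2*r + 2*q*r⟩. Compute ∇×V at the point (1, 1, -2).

(-26, 63, 75)

(∇×V)₁ = ∂V₃/∂q − ∂V₂/∂r = 12*q*r + 2*r + 2
(∇×V)₂ = ∂V₁/∂r − ∂V₃/∂p = 6*p*r - 36*q*r + 3*q
(∇×V)₃ = ∂V₂/∂p − ∂V₁/∂q = -3*q + 18*r^2 - 3*r
∇×V = (12*q*r + 2*r + 2, 6*p*r - 36*q*r + 3*q, -3*q + 18*r^2 - 3*r)
At (1, 1, -2): (-26, 63, 75).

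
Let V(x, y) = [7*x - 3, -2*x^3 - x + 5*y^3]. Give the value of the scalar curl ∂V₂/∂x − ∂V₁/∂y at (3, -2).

-55

∂V₂/∂x = -6*x^2 - 1
∂V₁/∂y = 0
Scalar curl = -6*x^2 - 1
At (3, -2): -55.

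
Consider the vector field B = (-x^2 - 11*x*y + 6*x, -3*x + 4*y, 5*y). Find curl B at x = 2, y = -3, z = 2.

(5, 0, 19)

(∇×B)₁ = ∂B₃/∂y − ∂B₂/∂z = 5
(∇×B)₂ = ∂B₁/∂z − ∂B₃/∂x = 0
(∇×B)₃ = ∂B₂/∂x − ∂B₁/∂y = 11*x - 3
∇×B = (5, 0, 11*x - 3)
At (2, -3, 2): (5, 0, 19).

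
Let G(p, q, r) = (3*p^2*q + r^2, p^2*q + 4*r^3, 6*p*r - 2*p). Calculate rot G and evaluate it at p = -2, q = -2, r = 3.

(∇×G)₁ = ∂G₃/∂q − ∂G₂/∂r = -12*r^2
(∇×G)₂ = ∂G₁/∂r − ∂G₃/∂p = -4*r + 2
(∇×G)₃ = ∂G₂/∂p − ∂G₁/∂q = -3*p^2 + 2*p*q
∇×G = (-12*r^2, -4*r + 2, -3*p^2 + 2*p*q)
At (-2, -2, 3): (-108, -10, -4).

(-108, -10, -4)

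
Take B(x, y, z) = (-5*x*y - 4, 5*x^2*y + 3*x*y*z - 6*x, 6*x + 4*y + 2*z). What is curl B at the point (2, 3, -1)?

(∇×B)₁ = ∂B₃/∂y − ∂B₂/∂z = -3*x*y + 4
(∇×B)₂ = ∂B₁/∂z − ∂B₃/∂x = -6
(∇×B)₃ = ∂B₂/∂x − ∂B₁/∂y = 10*x*y + 5*x + 3*y*z - 6
∇×B = (-3*x*y + 4, -6, 10*x*y + 5*x + 3*y*z - 6)
At (2, 3, -1): (-14, -6, 55).

(-14, -6, 55)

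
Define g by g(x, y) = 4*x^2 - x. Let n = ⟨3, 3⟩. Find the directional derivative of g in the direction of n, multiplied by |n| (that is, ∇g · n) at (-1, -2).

-27

∂g/∂x = 8*x - 1
∂g/∂y = 0
∇g at (-1, -2) = (-9, 0)
∇g · n = (-9)(3) + (0)(3) = -27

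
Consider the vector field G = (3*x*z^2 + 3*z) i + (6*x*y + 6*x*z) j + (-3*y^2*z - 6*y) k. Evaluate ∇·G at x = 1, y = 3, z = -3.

6

∂G₁/∂x = 3*z^2
∂G₂/∂y = 6*x
∂G₃/∂z = -3*y^2
∇·G = 6*x - 3*y^2 + 3*z^2
At (1, 3, -3): 6.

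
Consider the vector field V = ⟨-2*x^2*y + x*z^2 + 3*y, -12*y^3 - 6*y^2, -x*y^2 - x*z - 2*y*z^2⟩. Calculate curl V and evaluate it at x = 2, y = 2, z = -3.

(-26, -11, 5)

(∇×V)₁ = ∂V₃/∂y − ∂V₂/∂z = -2*x*y - 2*z^2
(∇×V)₂ = ∂V₁/∂z − ∂V₃/∂x = 2*x*z + y^2 + z
(∇×V)₃ = ∂V₂/∂x − ∂V₁/∂y = 2*x^2 - 3
∇×V = (-2*x*y - 2*z^2, 2*x*z + y^2 + z, 2*x^2 - 3)
At (2, 2, -3): (-26, -11, 5).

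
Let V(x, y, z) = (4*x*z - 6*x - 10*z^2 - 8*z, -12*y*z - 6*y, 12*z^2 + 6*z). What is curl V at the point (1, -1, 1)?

(∇×V)₁ = ∂V₃/∂y − ∂V₂/∂z = 12*y
(∇×V)₂ = ∂V₁/∂z − ∂V₃/∂x = 4*x - 20*z - 8
(∇×V)₃ = ∂V₂/∂x − ∂V₁/∂y = 0
∇×V = (12*y, 4*x - 20*z - 8, 0)
At (1, -1, 1): (-12, -24, 0).

(-12, -24, 0)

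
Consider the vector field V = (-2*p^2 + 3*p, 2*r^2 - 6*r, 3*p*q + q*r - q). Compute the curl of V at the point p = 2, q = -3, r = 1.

(8, 9, 0)

(∇×V)₁ = ∂V₃/∂q − ∂V₂/∂r = 3*p - 3*r + 5
(∇×V)₂ = ∂V₁/∂r − ∂V₃/∂p = -3*q
(∇×V)₃ = ∂V₂/∂p − ∂V₁/∂q = 0
∇×V = (3*p - 3*r + 5, -3*q, 0)
At (2, -3, 1): (8, 9, 0).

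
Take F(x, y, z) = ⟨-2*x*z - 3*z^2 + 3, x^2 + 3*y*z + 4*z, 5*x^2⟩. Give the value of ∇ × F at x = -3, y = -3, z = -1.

(∇×F)₁ = ∂F₃/∂y − ∂F₂/∂z = -3*y - 4
(∇×F)₂ = ∂F₁/∂z − ∂F₃/∂x = -12*x - 6*z
(∇×F)₃ = ∂F₂/∂x − ∂F₁/∂y = 2*x
∇×F = (-3*y - 4, -12*x - 6*z, 2*x)
At (-3, -3, -1): (5, 42, -6).

(5, 42, -6)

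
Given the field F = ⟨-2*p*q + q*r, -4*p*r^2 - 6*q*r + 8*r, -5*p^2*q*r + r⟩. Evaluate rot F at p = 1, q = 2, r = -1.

(∇×F)₁ = ∂F₃/∂q − ∂F₂/∂r = -5*p^2*r + 8*p*r + 6*q - 8
(∇×F)₂ = ∂F₁/∂r − ∂F₃/∂p = 10*p*q*r + q
(∇×F)₃ = ∂F₂/∂p − ∂F₁/∂q = 2*p - 4*r^2 - r
∇×F = (-5*p^2*r + 8*p*r + 6*q - 8, 10*p*q*r + q, 2*p - 4*r^2 - r)
At (1, 2, -1): (1, -18, -1).

(1, -18, -1)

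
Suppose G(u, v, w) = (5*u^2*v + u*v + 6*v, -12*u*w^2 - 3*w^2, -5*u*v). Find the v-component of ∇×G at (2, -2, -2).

(∇×G)_2 = ∂G₁/∂w − ∂G₃/∂u
= 0 − (-5*v)
= 5*v
At (2, -2, -2): -10.

-10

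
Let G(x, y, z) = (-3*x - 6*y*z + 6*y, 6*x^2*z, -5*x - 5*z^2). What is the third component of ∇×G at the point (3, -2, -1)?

-48

(∇×G)_3 = ∂G₂/∂x − ∂G₁/∂y
= 12*x*z − (-6*z + 6)
= 12*x*z + 6*z - 6
At (3, -2, -1): -48.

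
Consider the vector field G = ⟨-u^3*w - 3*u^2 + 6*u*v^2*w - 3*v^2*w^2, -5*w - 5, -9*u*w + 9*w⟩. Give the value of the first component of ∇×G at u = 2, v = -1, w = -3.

5

(∇×G)_1 = ∂G₃/∂v − ∂G₂/∂w
= 0 − (-5)
= 5
At (2, -1, -3): 5.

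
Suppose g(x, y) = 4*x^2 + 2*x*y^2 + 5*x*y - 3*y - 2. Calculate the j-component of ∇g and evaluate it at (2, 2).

(∇g)_2 = ∂g/∂y = 4*x*y + 5*x - 3
At (2, 2): 23.

23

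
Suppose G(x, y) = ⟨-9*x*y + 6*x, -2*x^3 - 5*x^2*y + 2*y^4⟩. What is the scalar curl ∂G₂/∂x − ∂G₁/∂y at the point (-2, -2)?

-82

∂G₂/∂x = -6*x^2 - 10*x*y
∂G₁/∂y = -9*x
Scalar curl = -6*x^2 - 10*x*y + 9*x
At (-2, -2): -82.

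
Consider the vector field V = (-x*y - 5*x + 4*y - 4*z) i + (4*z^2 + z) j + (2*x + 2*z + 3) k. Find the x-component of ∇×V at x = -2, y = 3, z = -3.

23

(∇×V)_1 = ∂V₃/∂y − ∂V₂/∂z
= 0 − (8*z + 1)
= -8*z - 1
At (-2, 3, -3): 23.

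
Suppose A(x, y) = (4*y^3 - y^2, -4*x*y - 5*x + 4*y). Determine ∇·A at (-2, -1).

∂A₁/∂x = 0
∂A₂/∂y = -4*x + 4
∇·A = -4*x + 4
At (-2, -1): 12.

12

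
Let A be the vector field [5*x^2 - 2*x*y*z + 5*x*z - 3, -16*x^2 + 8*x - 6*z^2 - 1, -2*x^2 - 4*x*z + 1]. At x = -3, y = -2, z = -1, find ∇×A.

(∇×A)₁ = ∂A₃/∂y − ∂A₂/∂z = 12*z
(∇×A)₂ = ∂A₁/∂z − ∂A₃/∂x = -2*x*y + 9*x + 4*z
(∇×A)₃ = ∂A₂/∂x − ∂A₁/∂y = 2*x*z - 32*x + 8
∇×A = (12*z, -2*x*y + 9*x + 4*z, 2*x*z - 32*x + 8)
At (-3, -2, -1): (-12, -43, 110).

(-12, -43, 110)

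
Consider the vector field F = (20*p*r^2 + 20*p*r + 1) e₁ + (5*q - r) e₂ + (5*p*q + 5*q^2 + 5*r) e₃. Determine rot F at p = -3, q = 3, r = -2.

(16, 165, 0)

(∇×F)₁ = ∂F₃/∂q − ∂F₂/∂r = 5*p + 10*q + 1
(∇×F)₂ = ∂F₁/∂r − ∂F₃/∂p = 40*p*r + 20*p - 5*q
(∇×F)₃ = ∂F₂/∂p − ∂F₁/∂q = 0
∇×F = (5*p + 10*q + 1, 40*p*r + 20*p - 5*q, 0)
At (-3, 3, -2): (16, 165, 0).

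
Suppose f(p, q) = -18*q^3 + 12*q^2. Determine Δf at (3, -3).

348

∂²f/∂p² = 0
∂²f/∂q² = 12*(-9*q + 2)
∇²f = -108*q + 24
At (3, -3): 348.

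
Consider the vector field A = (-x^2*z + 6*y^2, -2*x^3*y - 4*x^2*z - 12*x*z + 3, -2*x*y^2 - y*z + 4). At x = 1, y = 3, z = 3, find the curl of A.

(1, 17, -114)

(∇×A)₁ = ∂A₃/∂y − ∂A₂/∂z = 4*x^2 - 4*x*y + 12*x - z
(∇×A)₂ = ∂A₁/∂z − ∂A₃/∂x = -x^2 + 2*y^2
(∇×A)₃ = ∂A₂/∂x − ∂A₁/∂y = -6*x^2*y - 8*x*z - 12*y - 12*z
∇×A = (4*x^2 - 4*x*y + 12*x - z, -x^2 + 2*y^2, -6*x^2*y - 8*x*z - 12*y - 12*z)
At (1, 3, 3): (1, 17, -114).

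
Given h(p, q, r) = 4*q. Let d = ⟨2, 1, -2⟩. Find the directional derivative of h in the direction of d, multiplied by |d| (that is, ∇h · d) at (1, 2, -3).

∂h/∂p = 0
∂h/∂q = 4
∂h/∂r = 0
∇h at (1, 2, -3) = (0, 4, 0)
∇h · d = (0)(2) + (4)(1) + (0)(-2) = 4

4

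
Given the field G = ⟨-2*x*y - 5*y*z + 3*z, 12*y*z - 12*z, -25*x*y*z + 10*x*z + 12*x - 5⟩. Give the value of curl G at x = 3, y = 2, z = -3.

(213, -139, -9)

(∇×G)₁ = ∂G₃/∂y − ∂G₂/∂z = -25*x*z - 12*y + 12
(∇×G)₂ = ∂G₁/∂z − ∂G₃/∂x = 25*y*z - 5*y - 10*z - 9
(∇×G)₃ = ∂G₂/∂x − ∂G₁/∂y = 2*x + 5*z
∇×G = (-25*x*z - 12*y + 12, 25*y*z - 5*y - 10*z - 9, 2*x + 5*z)
At (3, 2, -3): (213, -139, -9).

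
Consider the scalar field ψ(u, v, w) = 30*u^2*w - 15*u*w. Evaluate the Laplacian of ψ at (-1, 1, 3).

∂²ψ/∂u² = 60*w
∂²ψ/∂v² = 0
∂²ψ/∂w² = 0
∇²ψ = 60*w
At (-1, 1, 3): 180.

180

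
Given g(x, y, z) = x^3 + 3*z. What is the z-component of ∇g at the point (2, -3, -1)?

(∇g)_3 = ∂g/∂z = 3
At (2, -3, -1): 3.

3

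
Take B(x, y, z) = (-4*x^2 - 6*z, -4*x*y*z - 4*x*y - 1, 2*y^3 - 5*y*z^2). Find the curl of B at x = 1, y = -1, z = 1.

(-3, -6, 8)

(∇×B)₁ = ∂B₃/∂y − ∂B₂/∂z = 4*x*y + 6*y^2 - 5*z^2
(∇×B)₂ = ∂B₁/∂z − ∂B₃/∂x = -6
(∇×B)₃ = ∂B₂/∂x − ∂B₁/∂y = -4*y*z - 4*y
∇×B = (4*x*y + 6*y^2 - 5*z^2, -6, -4*y*z - 4*y)
At (1, -1, 1): (-3, -6, 8).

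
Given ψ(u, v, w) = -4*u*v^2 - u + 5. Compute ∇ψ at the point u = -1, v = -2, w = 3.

(-17, -16, 0)

∂ψ/∂u = -4*v^2 - 1
∂ψ/∂v = -8*u*v
∂ψ/∂w = 0
∇ψ = (-4*v^2 - 1, -8*u*v, 0)
At (-1, -2, 3): (-17, -16, 0).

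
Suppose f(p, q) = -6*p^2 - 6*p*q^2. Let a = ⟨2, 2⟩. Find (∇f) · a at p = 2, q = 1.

-108

∂f/∂p = -12*p - 6*q^2
∂f/∂q = -12*p*q
∇f at (2, 1) = (-30, -24)
∇f · a = (-30)(2) + (-24)(2) = -108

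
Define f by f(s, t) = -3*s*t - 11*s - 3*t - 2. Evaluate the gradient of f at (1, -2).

∂f/∂s = -3*t - 11
∂f/∂t = -3*s - 3
∇f = (-3*t - 11, -3*s - 3)
At (1, -2): (-5, -6).

(-5, -6)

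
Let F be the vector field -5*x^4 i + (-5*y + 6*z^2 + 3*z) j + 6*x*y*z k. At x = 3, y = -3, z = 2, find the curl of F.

(9, 36, 0)

(∇×F)₁ = ∂F₃/∂y − ∂F₂/∂z = 6*x*z - 12*z - 3
(∇×F)₂ = ∂F₁/∂z − ∂F₃/∂x = -6*y*z
(∇×F)₃ = ∂F₂/∂x − ∂F₁/∂y = 0
∇×F = (6*x*z - 12*z - 3, -6*y*z, 0)
At (3, -3, 2): (9, 36, 0).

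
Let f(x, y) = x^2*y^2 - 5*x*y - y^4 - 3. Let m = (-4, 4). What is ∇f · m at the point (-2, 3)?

-92

∂f/∂x = 2*x*y^2 - 5*y
∂f/∂y = 2*x^2*y - 5*x - 4*y^3
∇f at (-2, 3) = (-51, -74)
∇f · m = (-51)(-4) + (-74)(4) = -92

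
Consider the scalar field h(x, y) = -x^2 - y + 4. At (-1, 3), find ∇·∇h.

∂²h/∂x² = -2
∂²h/∂y² = 0
∇²h = -2
At (-1, 3): -2.

-2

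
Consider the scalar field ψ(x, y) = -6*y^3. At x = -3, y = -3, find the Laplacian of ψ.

108

∂²ψ/∂x² = 0
∂²ψ/∂y² = -36*y
∇²ψ = -36*y
At (-3, -3): 108.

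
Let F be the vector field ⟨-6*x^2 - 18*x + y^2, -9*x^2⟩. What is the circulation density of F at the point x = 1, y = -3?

∂F₂/∂x = -18*x
∂F₁/∂y = 2*y
Scalar curl = -18*x - 2*y
At (1, -3): -12.

-12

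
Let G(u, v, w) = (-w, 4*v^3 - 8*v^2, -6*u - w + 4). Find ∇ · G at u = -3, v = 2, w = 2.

15

∂G₁/∂u = 0
∂G₂/∂v = 12*v^2 - 16*v
∂G₃/∂w = -1
∇·G = 12*v^2 - 16*v - 1
At (-3, 2, 2): 15.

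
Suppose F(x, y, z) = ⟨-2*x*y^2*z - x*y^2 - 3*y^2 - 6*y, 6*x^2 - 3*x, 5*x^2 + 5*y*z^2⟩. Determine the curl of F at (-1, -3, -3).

(∇×F)₁ = ∂F₃/∂y − ∂F₂/∂z = 5*z^2
(∇×F)₂ = ∂F₁/∂z − ∂F₃/∂x = -2*x*y^2 - 10*x
(∇×F)₃ = ∂F₂/∂x − ∂F₁/∂y = 4*x*y*z + 2*x*y + 12*x + 6*y + 3
∇×F = (5*z^2, -2*x*y^2 - 10*x, 4*x*y*z + 2*x*y + 12*x + 6*y + 3)
At (-1, -3, -3): (45, 28, -57).

(45, 28, -57)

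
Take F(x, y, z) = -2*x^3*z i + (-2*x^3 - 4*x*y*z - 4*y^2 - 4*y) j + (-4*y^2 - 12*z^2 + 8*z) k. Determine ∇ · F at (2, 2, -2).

∂F₁/∂x = -6*x^2*z
∂F₂/∂y = -4*x*z - 8*y - 4
∂F₃/∂z = -24*z + 8
∇·F = -6*x^2*z - 4*x*z - 8*y - 24*z + 4
At (2, 2, -2): 100.

100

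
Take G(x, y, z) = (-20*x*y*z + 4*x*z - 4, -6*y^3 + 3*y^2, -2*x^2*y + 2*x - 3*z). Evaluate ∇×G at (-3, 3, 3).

(-18, 130, -180)

(∇×G)₁ = ∂G₃/∂y − ∂G₂/∂z = -2*x^2
(∇×G)₂ = ∂G₁/∂z − ∂G₃/∂x = -16*x*y + 4*x - 2
(∇×G)₃ = ∂G₂/∂x − ∂G₁/∂y = 20*x*z
∇×G = (-2*x^2, -16*x*y + 4*x - 2, 20*x*z)
At (-3, 3, 3): (-18, 130, -180).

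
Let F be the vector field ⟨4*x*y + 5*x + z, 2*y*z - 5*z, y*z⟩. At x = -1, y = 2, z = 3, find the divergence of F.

21

∂F₁/∂x = 4*y + 5
∂F₂/∂y = 2*z
∂F₃/∂z = y
∇·F = 5*y + 2*z + 5
At (-1, 2, 3): 21.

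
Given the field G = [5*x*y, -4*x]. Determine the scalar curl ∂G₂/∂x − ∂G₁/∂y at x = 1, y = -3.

-9

∂G₂/∂x = -4
∂G₁/∂y = 5*x
Scalar curl = -5*x - 4
At (1, -3): -9.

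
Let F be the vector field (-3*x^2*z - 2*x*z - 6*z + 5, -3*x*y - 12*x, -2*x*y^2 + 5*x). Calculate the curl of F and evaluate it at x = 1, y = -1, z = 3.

(4, -14, -9)

(∇×F)₁ = ∂F₃/∂y − ∂F₂/∂z = -4*x*y
(∇×F)₂ = ∂F₁/∂z − ∂F₃/∂x = -3*x^2 - 2*x + 2*y^2 - 11
(∇×F)₃ = ∂F₂/∂x − ∂F₁/∂y = -3*y - 12
∇×F = (-4*x*y, -3*x^2 - 2*x + 2*y^2 - 11, -3*y - 12)
At (1, -1, 3): (4, -14, -9).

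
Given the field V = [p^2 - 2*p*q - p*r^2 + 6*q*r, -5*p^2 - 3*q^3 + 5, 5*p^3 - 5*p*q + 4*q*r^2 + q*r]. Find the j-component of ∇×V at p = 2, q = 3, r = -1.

-23

(∇×V)_2 = ∂V₁/∂r − ∂V₃/∂p
= -2*p*r + 6*q − (15*p^2 - 5*q)
= -15*p^2 - 2*p*r + 11*q
At (2, 3, -1): -23.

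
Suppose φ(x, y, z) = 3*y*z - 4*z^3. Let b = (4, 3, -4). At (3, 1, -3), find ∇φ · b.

393

∂φ/∂x = 0
∂φ/∂y = 3*z
∂φ/∂z = 3*y - 12*z^2
∇φ at (3, 1, -3) = (0, -9, -105)
∇φ · b = (0)(4) + (-9)(3) + (-105)(-4) = 393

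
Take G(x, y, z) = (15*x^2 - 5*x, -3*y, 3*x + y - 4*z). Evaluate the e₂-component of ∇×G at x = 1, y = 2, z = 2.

(∇×G)_2 = ∂G₁/∂z − ∂G₃/∂x
= 0 − (3)
= -3
At (1, 2, 2): -3.

-3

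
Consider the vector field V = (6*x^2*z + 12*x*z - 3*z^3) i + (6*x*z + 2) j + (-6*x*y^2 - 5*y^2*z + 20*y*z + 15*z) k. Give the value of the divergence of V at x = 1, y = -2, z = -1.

-69

∂V₁/∂x = 12*x*z + 12*z
∂V₂/∂y = 0
∂V₃/∂z = -5*y^2 + 20*y + 15
∇·V = 12*x*z - 5*y^2 + 20*y + 12*z + 15
At (1, -2, -1): -69.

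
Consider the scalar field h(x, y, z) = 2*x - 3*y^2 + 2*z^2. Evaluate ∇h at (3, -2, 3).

∂h/∂x = 2
∂h/∂y = -6*y
∂h/∂z = 4*z
∇h = (2, -6*y, 4*z)
At (3, -2, 3): (2, 12, 12).

(2, 12, 12)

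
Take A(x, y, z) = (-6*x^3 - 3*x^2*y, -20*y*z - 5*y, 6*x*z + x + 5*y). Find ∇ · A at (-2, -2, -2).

-73

∂A₁/∂x = -18*x^2 - 6*x*y
∂A₂/∂y = -20*z - 5
∂A₃/∂z = 6*x
∇·A = -18*x^2 - 6*x*y + 6*x - 20*z - 5
At (-2, -2, -2): -73.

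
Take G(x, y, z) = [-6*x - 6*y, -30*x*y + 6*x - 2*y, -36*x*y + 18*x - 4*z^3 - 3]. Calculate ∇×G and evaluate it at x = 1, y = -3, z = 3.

(-36, -126, 102)

(∇×G)₁ = ∂G₃/∂y − ∂G₂/∂z = -36*x
(∇×G)₂ = ∂G₁/∂z − ∂G₃/∂x = 36*y - 18
(∇×G)₃ = ∂G₂/∂x − ∂G₁/∂y = -30*y + 12
∇×G = (-36*x, 36*y - 18, -30*y + 12)
At (1, -3, 3): (-36, -126, 102).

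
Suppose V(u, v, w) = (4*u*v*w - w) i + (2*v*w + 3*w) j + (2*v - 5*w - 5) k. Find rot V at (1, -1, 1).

(∇×V)₁ = ∂V₃/∂v − ∂V₂/∂w = -2*v - 1
(∇×V)₂ = ∂V₁/∂w − ∂V₃/∂u = 4*u*v - 1
(∇×V)₃ = ∂V₂/∂u − ∂V₁/∂v = -4*u*w
∇×V = (-2*v - 1, 4*u*v - 1, -4*u*w)
At (1, -1, 1): (1, -5, -4).

(1, -5, -4)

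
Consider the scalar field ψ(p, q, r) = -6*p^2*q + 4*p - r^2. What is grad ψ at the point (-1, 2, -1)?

∂ψ/∂p = -12*p*q + 4
∂ψ/∂q = -6*p^2
∂ψ/∂r = -2*r
∇ψ = (-12*p*q + 4, -6*p^2, -2*r)
At (-1, 2, -1): (28, -6, 2).

(28, -6, 2)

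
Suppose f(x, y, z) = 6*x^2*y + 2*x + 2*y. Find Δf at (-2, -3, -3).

∂²f/∂x² = 12*y
∂²f/∂y² = 0
∂²f/∂z² = 0
∇²f = 12*y
At (-2, -3, -3): -36.

-36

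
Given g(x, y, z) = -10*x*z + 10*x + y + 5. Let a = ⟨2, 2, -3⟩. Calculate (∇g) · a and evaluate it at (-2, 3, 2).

-78

∂g/∂x = -10*z + 10
∂g/∂y = 1
∂g/∂z = -10*x
∇g at (-2, 3, 2) = (-10, 1, 20)
∇g · a = (-10)(2) + (1)(2) + (20)(-3) = -78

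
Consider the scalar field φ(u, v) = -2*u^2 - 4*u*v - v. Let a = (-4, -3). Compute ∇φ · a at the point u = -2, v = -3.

∂φ/∂u = -4*u - 4*v
∂φ/∂v = -4*u - 1
∇φ at (-2, -3) = (20, 7)
∇φ · a = (20)(-4) + (7)(-3) = -101

-101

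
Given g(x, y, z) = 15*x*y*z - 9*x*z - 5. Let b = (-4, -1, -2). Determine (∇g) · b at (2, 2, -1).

∂g/∂x = 15*y*z - 9*z
∂g/∂y = 15*x*z
∂g/∂z = 15*x*y - 9*x
∇g at (2, 2, -1) = (-21, -30, 42)
∇g · b = (-21)(-4) + (-30)(-1) + (42)(-2) = 30

30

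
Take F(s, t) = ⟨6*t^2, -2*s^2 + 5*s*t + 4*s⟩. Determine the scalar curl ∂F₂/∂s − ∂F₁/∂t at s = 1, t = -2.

∂F₂/∂s = -4*s + 5*t + 4
∂F₁/∂t = 12*t
Scalar curl = -4*s - 7*t + 4
At (1, -2): 14.

14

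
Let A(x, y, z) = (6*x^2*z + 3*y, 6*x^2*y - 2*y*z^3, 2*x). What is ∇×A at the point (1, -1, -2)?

(-24, 4, -15)

(∇×A)₁ = ∂A₃/∂y − ∂A₂/∂z = 6*y*z^2
(∇×A)₂ = ∂A₁/∂z − ∂A₃/∂x = 6*x^2 - 2
(∇×A)₃ = ∂A₂/∂x − ∂A₁/∂y = 12*x*y - 3
∇×A = (6*y*z^2, 6*x^2 - 2, 12*x*y - 3)
At (1, -1, -2): (-24, 4, -15).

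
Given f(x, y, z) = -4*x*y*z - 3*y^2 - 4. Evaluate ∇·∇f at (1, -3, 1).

∂²f/∂x² = 0
∂²f/∂y² = -6
∂²f/∂z² = 0
∇²f = -6
At (1, -3, 1): -6.

-6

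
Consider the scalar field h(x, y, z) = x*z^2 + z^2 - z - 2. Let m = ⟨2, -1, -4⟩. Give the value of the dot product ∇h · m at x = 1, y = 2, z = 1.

∂h/∂x = z^2
∂h/∂y = 0
∂h/∂z = 2*x*z + 2*z - 1
∇h at (1, 2, 1) = (1, 0, 3)
∇h · m = (1)(2) + (0)(-1) + (3)(-4) = -10

-10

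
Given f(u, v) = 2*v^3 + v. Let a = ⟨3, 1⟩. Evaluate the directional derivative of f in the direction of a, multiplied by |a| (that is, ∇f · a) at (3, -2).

25

∂f/∂u = 0
∂f/∂v = 6*v^2 + 1
∇f at (3, -2) = (0, 25)
∇f · a = (0)(3) + (25)(1) = 25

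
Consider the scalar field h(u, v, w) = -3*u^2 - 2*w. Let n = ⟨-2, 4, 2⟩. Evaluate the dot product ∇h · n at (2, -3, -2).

∂h/∂u = -6*u
∂h/∂v = 0
∂h/∂w = -2
∇h at (2, -3, -2) = (-12, 0, -2)
∇h · n = (-12)(-2) + (0)(4) + (-2)(2) = 20

20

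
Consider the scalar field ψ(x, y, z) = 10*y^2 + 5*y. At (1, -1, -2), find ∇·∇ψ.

∂²ψ/∂x² = 0
∂²ψ/∂y² = 20
∂²ψ/∂z² = 0
∇²ψ = 20
At (1, -1, -2): 20.

20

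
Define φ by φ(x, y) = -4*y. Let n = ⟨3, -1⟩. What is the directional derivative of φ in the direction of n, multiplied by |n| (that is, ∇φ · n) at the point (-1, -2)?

∂φ/∂x = 0
∂φ/∂y = -4
∇φ at (-1, -2) = (0, -4)
∇φ · n = (0)(3) + (-4)(-1) = 4

4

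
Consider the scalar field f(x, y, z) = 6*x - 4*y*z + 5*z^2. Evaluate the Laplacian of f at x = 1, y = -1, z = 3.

10

∂²f/∂x² = 0
∂²f/∂y² = 0
∂²f/∂z² = 10
∇²f = 10
At (1, -1, 3): 10.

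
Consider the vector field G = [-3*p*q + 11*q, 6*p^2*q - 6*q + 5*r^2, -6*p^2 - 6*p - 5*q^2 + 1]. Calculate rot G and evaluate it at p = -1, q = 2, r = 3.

(∇×G)₁ = ∂G₃/∂q − ∂G₂/∂r = -10*q - 10*r
(∇×G)₂ = ∂G₁/∂r − ∂G₃/∂p = 12*p + 6
(∇×G)₃ = ∂G₂/∂p − ∂G₁/∂q = 12*p*q + 3*p - 11
∇×G = (-10*q - 10*r, 12*p + 6, 12*p*q + 3*p - 11)
At (-1, 2, 3): (-50, -6, -38).

(-50, -6, -38)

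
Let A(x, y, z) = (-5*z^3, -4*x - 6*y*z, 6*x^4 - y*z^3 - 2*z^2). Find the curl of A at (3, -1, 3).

(-33, -783, -4)

(∇×A)₁ = ∂A₃/∂y − ∂A₂/∂z = 6*y - z^3
(∇×A)₂ = ∂A₁/∂z − ∂A₃/∂x = -24*x^3 - 15*z^2
(∇×A)₃ = ∂A₂/∂x − ∂A₁/∂y = -4
∇×A = (6*y - z^3, -24*x^3 - 15*z^2, -4)
At (3, -1, 3): (-33, -783, -4).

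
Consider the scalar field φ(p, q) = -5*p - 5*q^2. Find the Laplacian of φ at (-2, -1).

-10

∂²φ/∂p² = 0
∂²φ/∂q² = -10
∇²φ = -10
At (-2, -1): -10.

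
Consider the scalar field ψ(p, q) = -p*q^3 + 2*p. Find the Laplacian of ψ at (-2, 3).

36

∂²ψ/∂p² = 0
∂²ψ/∂q² = -6*p*q
∇²ψ = -6*p*q
At (-2, 3): 36.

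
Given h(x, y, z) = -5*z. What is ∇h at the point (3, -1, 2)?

(0, 0, -5)

∂h/∂x = 0
∂h/∂y = 0
∂h/∂z = -5
∇h = (0, 0, -5)
At (3, -1, 2): (0, 0, -5).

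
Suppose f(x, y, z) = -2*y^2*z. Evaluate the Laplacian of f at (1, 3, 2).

∂²f/∂x² = 0
∂²f/∂y² = -4*z
∂²f/∂z² = 0
∇²f = -4*z
At (1, 3, 2): -8.

-8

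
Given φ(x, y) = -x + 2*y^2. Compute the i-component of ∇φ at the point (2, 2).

(∇φ)_1 = ∂φ/∂x = -1
At (2, 2): -1.

-1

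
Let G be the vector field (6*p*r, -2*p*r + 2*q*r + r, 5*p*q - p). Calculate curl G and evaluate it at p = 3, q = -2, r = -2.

(∇×G)₁ = ∂G₃/∂q − ∂G₂/∂r = 7*p - 2*q - 1
(∇×G)₂ = ∂G₁/∂r − ∂G₃/∂p = 6*p - 5*q + 1
(∇×G)₃ = ∂G₂/∂p − ∂G₁/∂q = -2*r
∇×G = (7*p - 2*q - 1, 6*p - 5*q + 1, -2*r)
At (3, -2, -2): (24, 29, 4).

(24, 29, 4)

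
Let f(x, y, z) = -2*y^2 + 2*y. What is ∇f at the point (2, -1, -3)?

∂f/∂x = 0
∂f/∂y = -4*y + 2
∂f/∂z = 0
∇f = (0, -4*y + 2, 0)
At (2, -1, -3): (0, 6, 0).

(0, 6, 0)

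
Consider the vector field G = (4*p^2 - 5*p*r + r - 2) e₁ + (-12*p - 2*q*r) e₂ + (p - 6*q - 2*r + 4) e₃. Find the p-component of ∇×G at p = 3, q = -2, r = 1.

(∇×G)_1 = ∂G₃/∂q − ∂G₂/∂r
= -6 − (-2*q)
= 2*q - 6
At (3, -2, 1): -10.

-10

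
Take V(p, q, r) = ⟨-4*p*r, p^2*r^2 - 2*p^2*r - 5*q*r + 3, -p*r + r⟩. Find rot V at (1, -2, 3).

(∇×V)₁ = ∂V₃/∂q − ∂V₂/∂r = -2*p^2*r + 2*p^2 + 5*q
(∇×V)₂ = ∂V₁/∂r − ∂V₃/∂p = -4*p + r
(∇×V)₃ = ∂V₂/∂p − ∂V₁/∂q = 2*p*r^2 - 4*p*r
∇×V = (-2*p^2*r + 2*p^2 + 5*q, -4*p + r, 2*p*r^2 - 4*p*r)
At (1, -2, 3): (-14, -1, 6).

(-14, -1, 6)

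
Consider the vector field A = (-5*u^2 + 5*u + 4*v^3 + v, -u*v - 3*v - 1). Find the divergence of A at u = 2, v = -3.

-20

∂A₁/∂u = -10*u + 5
∂A₂/∂v = -u - 3
∇·A = -11*u + 2
At (2, -3): -20.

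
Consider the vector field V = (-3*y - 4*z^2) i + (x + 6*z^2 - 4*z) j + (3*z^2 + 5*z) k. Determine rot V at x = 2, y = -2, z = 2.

(-20, -16, 4)

(∇×V)₁ = ∂V₃/∂y − ∂V₂/∂z = -12*z + 4
(∇×V)₂ = ∂V₁/∂z − ∂V₃/∂x = -8*z
(∇×V)₃ = ∂V₂/∂x − ∂V₁/∂y = 4
∇×V = (-12*z + 4, -8*z, 4)
At (2, -2, 2): (-20, -16, 4).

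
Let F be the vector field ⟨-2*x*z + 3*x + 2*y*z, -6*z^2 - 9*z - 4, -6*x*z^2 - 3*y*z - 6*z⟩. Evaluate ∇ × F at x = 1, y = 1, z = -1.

(0, 6, 2)

(∇×F)₁ = ∂F₃/∂y − ∂F₂/∂z = 9*z + 9
(∇×F)₂ = ∂F₁/∂z − ∂F₃/∂x = -2*x + 2*y + 6*z^2
(∇×F)₃ = ∂F₂/∂x − ∂F₁/∂y = -2*z
∇×F = (9*z + 9, -2*x + 2*y + 6*z^2, -2*z)
At (1, 1, -1): (0, 6, 2).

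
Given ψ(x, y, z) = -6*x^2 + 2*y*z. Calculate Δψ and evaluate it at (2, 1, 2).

-12

∂²ψ/∂x² = -12
∂²ψ/∂y² = 0
∂²ψ/∂z² = 0
∇²ψ = -12
At (2, 1, 2): -12.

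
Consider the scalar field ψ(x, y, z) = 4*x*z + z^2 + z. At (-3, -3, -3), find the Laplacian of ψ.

∂²ψ/∂x² = 0
∂²ψ/∂y² = 0
∂²ψ/∂z² = 2
∇²ψ = 2
At (-3, -3, -3): 2.

2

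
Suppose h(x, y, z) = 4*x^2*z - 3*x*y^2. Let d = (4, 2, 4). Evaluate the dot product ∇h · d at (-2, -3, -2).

12

∂h/∂x = 8*x*z - 3*y^2
∂h/∂y = -6*x*y
∂h/∂z = 4*x^2
∇h at (-2, -3, -2) = (5, -36, 16)
∇h · d = (5)(4) + (-36)(2) + (16)(4) = 12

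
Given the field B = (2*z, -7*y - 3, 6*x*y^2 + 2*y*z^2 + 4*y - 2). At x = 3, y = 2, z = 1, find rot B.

(∇×B)₁ = ∂B₃/∂y − ∂B₂/∂z = 12*x*y + 2*z^2 + 4
(∇×B)₂ = ∂B₁/∂z − ∂B₃/∂x = -6*y^2 + 2
(∇×B)₃ = ∂B₂/∂x − ∂B₁/∂y = 0
∇×B = (12*x*y + 2*z^2 + 4, -6*y^2 + 2, 0)
At (3, 2, 1): (78, -22, 0).

(78, -22, 0)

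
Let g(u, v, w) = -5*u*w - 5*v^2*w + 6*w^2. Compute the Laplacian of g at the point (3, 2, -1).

∂²g/∂u² = 0
∂²g/∂v² = -10*w
∂²g/∂w² = 12
∇²g = -10*w + 12
At (3, 2, -1): 22.

22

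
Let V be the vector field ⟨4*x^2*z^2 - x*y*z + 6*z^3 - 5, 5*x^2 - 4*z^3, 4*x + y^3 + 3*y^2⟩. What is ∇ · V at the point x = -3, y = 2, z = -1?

∂V₁/∂x = 8*x*z^2 - y*z
∂V₂/∂y = 0
∂V₃/∂z = 0
∇·V = 8*x*z^2 - y*z
At (-3, 2, -1): -22.

-22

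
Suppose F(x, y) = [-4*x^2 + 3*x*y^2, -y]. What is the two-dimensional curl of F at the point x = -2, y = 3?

∂F₂/∂x = 0
∂F₁/∂y = 6*x*y
Scalar curl = -6*x*y
At (-2, 3): 36.

36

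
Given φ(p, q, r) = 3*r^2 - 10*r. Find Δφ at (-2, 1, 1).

6

∂²φ/∂p² = 0
∂²φ/∂q² = 0
∂²φ/∂r² = 6
∇²φ = 6
At (-2, 1, 1): 6.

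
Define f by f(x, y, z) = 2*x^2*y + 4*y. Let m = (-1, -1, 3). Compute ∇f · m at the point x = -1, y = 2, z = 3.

∂f/∂x = 4*x*y
∂f/∂y = 2*x^2 + 4
∂f/∂z = 0
∇f at (-1, 2, 3) = (-8, 6, 0)
∇f · m = (-8)(-1) + (6)(-1) + (0)(3) = 2

2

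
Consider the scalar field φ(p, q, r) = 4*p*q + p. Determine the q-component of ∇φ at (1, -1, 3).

(∇φ)_2 = ∂φ/∂q = 4*p
At (1, -1, 3): 4.

4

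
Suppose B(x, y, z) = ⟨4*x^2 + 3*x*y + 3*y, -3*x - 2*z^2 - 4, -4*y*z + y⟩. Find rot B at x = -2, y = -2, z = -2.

(∇×B)₁ = ∂B₃/∂y − ∂B₂/∂z = 1
(∇×B)₂ = ∂B₁/∂z − ∂B₃/∂x = 0
(∇×B)₃ = ∂B₂/∂x − ∂B₁/∂y = -3*x - 6
∇×B = (1, 0, -3*x - 6)
At (-2, -2, -2): (1, 0, 0).

(1, 0, 0)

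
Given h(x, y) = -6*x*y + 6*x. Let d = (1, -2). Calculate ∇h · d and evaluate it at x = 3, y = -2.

∂h/∂x = -6*y + 6
∂h/∂y = -6*x
∇h at (3, -2) = (18, -18)
∇h · d = (18)(1) + (-18)(-2) = 54

54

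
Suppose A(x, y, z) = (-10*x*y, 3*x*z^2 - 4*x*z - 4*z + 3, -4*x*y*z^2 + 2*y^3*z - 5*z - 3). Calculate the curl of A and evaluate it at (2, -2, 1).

(16, -8, 19)

(∇×A)₁ = ∂A₃/∂y − ∂A₂/∂z = -4*x*z^2 - 6*x*z + 4*x + 6*y^2*z + 4
(∇×A)₂ = ∂A₁/∂z − ∂A₃/∂x = 4*y*z^2
(∇×A)₃ = ∂A₂/∂x − ∂A₁/∂y = 10*x + 3*z^2 - 4*z
∇×A = (-4*x*z^2 - 6*x*z + 4*x + 6*y^2*z + 4, 4*y*z^2, 10*x + 3*z^2 - 4*z)
At (2, -2, 1): (16, -8, 19).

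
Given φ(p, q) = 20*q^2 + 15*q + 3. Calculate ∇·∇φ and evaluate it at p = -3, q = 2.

∂²φ/∂p² = 0
∂²φ/∂q² = 40
∇²φ = 40
At (-3, 2): 40.

40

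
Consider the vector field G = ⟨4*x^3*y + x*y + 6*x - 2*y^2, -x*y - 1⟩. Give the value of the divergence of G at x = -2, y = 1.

57

∂G₁/∂x = 12*x^2*y + y + 6
∂G₂/∂y = -x
∇·G = 12*x^2*y - x + y + 6
At (-2, 1): 57.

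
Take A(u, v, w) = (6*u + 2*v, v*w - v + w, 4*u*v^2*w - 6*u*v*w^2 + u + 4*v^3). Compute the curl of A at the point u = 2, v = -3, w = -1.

(∇×A)₁ = ∂A₃/∂v − ∂A₂/∂w = 8*u*v*w - 6*u*w^2 + 12*v^2 - v - 1
(∇×A)₂ = ∂A₁/∂w − ∂A₃/∂u = -4*v^2*w + 6*v*w^2 - 1
(∇×A)₃ = ∂A₂/∂u − ∂A₁/∂v = -2
∇×A = (8*u*v*w - 6*u*w^2 + 12*v^2 - v - 1, -4*v^2*w + 6*v*w^2 - 1, -2)
At (2, -3, -1): (146, 17, -2).

(146, 17, -2)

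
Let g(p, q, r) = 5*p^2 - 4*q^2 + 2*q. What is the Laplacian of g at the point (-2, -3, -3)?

2

∂²g/∂p² = 10
∂²g/∂q² = -8
∂²g/∂r² = 0
∇²g = 2
At (-2, -3, -3): 2.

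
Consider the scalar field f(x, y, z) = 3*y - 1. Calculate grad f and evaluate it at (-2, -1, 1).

∂f/∂x = 0
∂f/∂y = 3
∂f/∂z = 0
∇f = (0, 3, 0)
At (-2, -1, 1): (0, 3, 0).

(0, 3, 0)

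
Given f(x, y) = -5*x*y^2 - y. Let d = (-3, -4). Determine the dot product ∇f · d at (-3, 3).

-221

∂f/∂x = -5*y^2
∂f/∂y = -10*x*y - 1
∇f at (-3, 3) = (-45, 89)
∇f · d = (-45)(-3) + (89)(-4) = -221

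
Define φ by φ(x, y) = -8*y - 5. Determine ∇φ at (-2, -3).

(0, -8)

∂φ/∂x = 0
∂φ/∂y = -8
∇φ = (0, -8)
At (-2, -3): (0, -8).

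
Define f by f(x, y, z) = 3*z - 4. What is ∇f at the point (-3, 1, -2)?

(0, 0, 3)

∂f/∂x = 0
∂f/∂y = 0
∂f/∂z = 3
∇f = (0, 0, 3)
At (-3, 1, -2): (0, 0, 3).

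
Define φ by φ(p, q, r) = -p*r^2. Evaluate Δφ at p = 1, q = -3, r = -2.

∂²φ/∂p² = 0
∂²φ/∂q² = 0
∂²φ/∂r² = -2*p
∇²φ = -2*p
At (1, -3, -2): -2.

-2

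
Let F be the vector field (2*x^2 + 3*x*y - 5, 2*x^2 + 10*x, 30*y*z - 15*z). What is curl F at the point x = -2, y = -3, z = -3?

(-90, 0, 8)

(∇×F)₁ = ∂F₃/∂y − ∂F₂/∂z = 30*z
(∇×F)₂ = ∂F₁/∂z − ∂F₃/∂x = 0
(∇×F)₃ = ∂F₂/∂x − ∂F₁/∂y = x + 10
∇×F = (30*z, 0, x + 10)
At (-2, -3, -3): (-90, 0, 8).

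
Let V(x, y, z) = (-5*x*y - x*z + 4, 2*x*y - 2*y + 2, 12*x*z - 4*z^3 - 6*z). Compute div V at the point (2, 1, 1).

∂V₁/∂x = -5*y - z
∂V₂/∂y = 2*x - 2
∂V₃/∂z = 12*x - 12*z^2 - 6
∇·V = 14*x - 5*y - 12*z^2 - z - 8
At (2, 1, 1): 2.

2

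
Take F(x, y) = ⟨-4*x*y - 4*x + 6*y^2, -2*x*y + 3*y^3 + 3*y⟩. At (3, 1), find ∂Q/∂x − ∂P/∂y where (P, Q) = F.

∂F₂/∂x = -2*y
∂F₁/∂y = -4*x + 12*y
Scalar curl = 4*x - 14*y
At (3, 1): -2.

-2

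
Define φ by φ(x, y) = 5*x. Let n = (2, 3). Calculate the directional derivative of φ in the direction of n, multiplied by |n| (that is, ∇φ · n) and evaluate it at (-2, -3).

10

∂φ/∂x = 5
∂φ/∂y = 0
∇φ at (-2, -3) = (5, 0)
∇φ · n = (5)(2) + (0)(3) = 10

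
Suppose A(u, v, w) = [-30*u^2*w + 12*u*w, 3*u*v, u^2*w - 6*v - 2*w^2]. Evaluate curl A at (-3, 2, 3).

(∇×A)₁ = ∂A₃/∂v − ∂A₂/∂w = -6
(∇×A)₂ = ∂A₁/∂w − ∂A₃/∂u = -30*u^2 - 2*u*w + 12*u
(∇×A)₃ = ∂A₂/∂u − ∂A₁/∂v = 3*v
∇×A = (-6, -30*u^2 - 2*u*w + 12*u, 3*v)
At (-3, 2, 3): (-6, -288, 6).

(-6, -288, 6)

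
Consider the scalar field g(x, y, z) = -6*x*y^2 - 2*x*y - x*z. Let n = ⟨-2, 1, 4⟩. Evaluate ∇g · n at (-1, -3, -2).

62

∂g/∂x = -6*y^2 - 2*y - z
∂g/∂y = -12*x*y - 2*x
∂g/∂z = -x
∇g at (-1, -3, -2) = (-46, -34, 1)
∇g · n = (-46)(-2) + (-34)(1) + (1)(4) = 62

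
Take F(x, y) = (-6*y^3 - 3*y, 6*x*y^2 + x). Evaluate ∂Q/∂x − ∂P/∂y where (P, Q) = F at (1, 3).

∂F₂/∂x = 6*y^2 + 1
∂F₁/∂y = -18*y^2 - 3
Scalar curl = 24*y^2 + 4
At (1, 3): 220.

220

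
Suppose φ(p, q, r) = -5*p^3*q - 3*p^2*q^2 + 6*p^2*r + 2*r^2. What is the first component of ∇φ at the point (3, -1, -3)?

9

(∇φ)_1 = ∂φ/∂p = -15*p^2*q - 6*p*q^2 + 12*p*r
At (3, -1, -3): 9.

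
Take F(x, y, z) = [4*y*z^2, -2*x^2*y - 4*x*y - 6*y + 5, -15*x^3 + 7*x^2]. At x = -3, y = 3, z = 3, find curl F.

(∇×F)₁ = ∂F₃/∂y − ∂F₂/∂z = 0
(∇×F)₂ = ∂F₁/∂z − ∂F₃/∂x = 45*x^2 - 14*x + 8*y*z
(∇×F)₃ = ∂F₂/∂x − ∂F₁/∂y = -4*x*y - 4*y - 4*z^2
∇×F = (0, 45*x^2 - 14*x + 8*y*z, -4*x*y - 4*y - 4*z^2)
At (-3, 3, 3): (0, 519, -12).

(0, 519, -12)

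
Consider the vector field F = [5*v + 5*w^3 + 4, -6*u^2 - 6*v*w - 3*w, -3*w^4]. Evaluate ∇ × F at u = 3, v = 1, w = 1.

(∇×F)₁ = ∂F₃/∂v − ∂F₂/∂w = 6*v + 3
(∇×F)₂ = ∂F₁/∂w − ∂F₃/∂u = 15*w^2
(∇×F)₃ = ∂F₂/∂u − ∂F₁/∂v = -12*u - 5
∇×F = (6*v + 3, 15*w^2, -12*u - 5)
At (3, 1, 1): (9, 15, -41).

(9, 15, -41)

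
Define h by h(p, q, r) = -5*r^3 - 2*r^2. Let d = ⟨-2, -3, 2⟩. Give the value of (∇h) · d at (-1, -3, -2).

-104

∂h/∂p = 0
∂h/∂q = 0
∂h/∂r = -15*r^2 - 4*r
∇h at (-1, -3, -2) = (0, 0, -52)
∇h · d = (0)(-2) + (0)(-3) + (-52)(2) = -104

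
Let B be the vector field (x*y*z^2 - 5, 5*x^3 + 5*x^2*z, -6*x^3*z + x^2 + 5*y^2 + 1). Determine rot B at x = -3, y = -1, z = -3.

(∇×B)₁ = ∂B₃/∂y − ∂B₂/∂z = -5*x^2 + 10*y
(∇×B)₂ = ∂B₁/∂z − ∂B₃/∂x = 18*x^2*z + 2*x*y*z - 2*x
(∇×B)₃ = ∂B₂/∂x − ∂B₁/∂y = 15*x^2 - x*z^2 + 10*x*z
∇×B = (-5*x^2 + 10*y, 18*x^2*z + 2*x*y*z - 2*x, 15*x^2 - x*z^2 + 10*x*z)
At (-3, -1, -3): (-55, -498, 252).

(-55, -498, 252)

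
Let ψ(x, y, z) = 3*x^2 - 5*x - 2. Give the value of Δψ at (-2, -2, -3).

∂²ψ/∂x² = 6
∂²ψ/∂y² = 0
∂²ψ/∂z² = 0
∇²ψ = 6
At (-2, -2, -3): 6.

6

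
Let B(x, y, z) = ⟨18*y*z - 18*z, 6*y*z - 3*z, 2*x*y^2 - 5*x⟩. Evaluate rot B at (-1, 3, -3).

(∇×B)₁ = ∂B₃/∂y − ∂B₂/∂z = 4*x*y - 6*y + 3
(∇×B)₂ = ∂B₁/∂z − ∂B₃/∂x = -2*y^2 + 18*y - 13
(∇×B)₃ = ∂B₂/∂x − ∂B₁/∂y = -18*z
∇×B = (4*x*y - 6*y + 3, -2*y^2 + 18*y - 13, -18*z)
At (-1, 3, -3): (-27, 23, 54).

(-27, 23, 54)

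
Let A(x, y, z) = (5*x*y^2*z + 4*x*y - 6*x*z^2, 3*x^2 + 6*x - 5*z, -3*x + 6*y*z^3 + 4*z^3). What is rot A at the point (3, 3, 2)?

(∇×A)₁ = ∂A₃/∂y − ∂A₂/∂z = 6*z^3 + 5
(∇×A)₂ = ∂A₁/∂z − ∂A₃/∂x = 5*x*y^2 - 12*x*z + 3
(∇×A)₃ = ∂A₂/∂x − ∂A₁/∂y = -10*x*y*z + 2*x + 6
∇×A = (6*z^3 + 5, 5*x*y^2 - 12*x*z + 3, -10*x*y*z + 2*x + 6)
At (3, 3, 2): (53, 66, -168).

(53, 66, -168)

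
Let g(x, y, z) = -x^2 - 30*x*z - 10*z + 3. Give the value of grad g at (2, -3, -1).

∂g/∂x = -2*x - 30*z
∂g/∂y = 0
∂g/∂z = -30*x - 10
∇g = (-2*x - 30*z, 0, -30*x - 10)
At (2, -3, -1): (26, 0, -70).

(26, 0, -70)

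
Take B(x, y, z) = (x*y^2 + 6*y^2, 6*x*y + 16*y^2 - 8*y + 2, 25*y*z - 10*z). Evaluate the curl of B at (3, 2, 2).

(50, 0, -24)

(∇×B)₁ = ∂B₃/∂y − ∂B₂/∂z = 25*z
(∇×B)₂ = ∂B₁/∂z − ∂B₃/∂x = 0
(∇×B)₃ = ∂B₂/∂x − ∂B₁/∂y = -2*x*y - 6*y
∇×B = (25*z, 0, -2*x*y - 6*y)
At (3, 2, 2): (50, 0, -24).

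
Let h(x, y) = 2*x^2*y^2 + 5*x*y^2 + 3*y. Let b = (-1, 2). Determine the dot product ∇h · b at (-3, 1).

∂h/∂x = 4*x*y^2 + 5*y^2
∂h/∂y = 4*x^2*y + 10*x*y + 3
∇h at (-3, 1) = (-7, 9)
∇h · b = (-7)(-1) + (9)(2) = 25

25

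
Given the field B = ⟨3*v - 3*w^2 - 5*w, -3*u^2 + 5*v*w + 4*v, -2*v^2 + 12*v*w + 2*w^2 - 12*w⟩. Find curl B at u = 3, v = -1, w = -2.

(∇×B)₁ = ∂B₃/∂v − ∂B₂/∂w = -9*v + 12*w
(∇×B)₂ = ∂B₁/∂w − ∂B₃/∂u = -6*w - 5
(∇×B)₃ = ∂B₂/∂u − ∂B₁/∂v = -6*u - 3
∇×B = (-9*v + 12*w, -6*w - 5, -6*u - 3)
At (3, -1, -2): (-15, 7, -21).

(-15, 7, -21)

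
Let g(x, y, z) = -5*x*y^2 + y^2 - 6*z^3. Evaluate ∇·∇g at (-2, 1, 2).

-50

∂²g/∂x² = 0
∂²g/∂y² = 2*(-5*x + 1)
∂²g/∂z² = -36*z
∇²g = -10*x - 36*z + 2
At (-2, 1, 2): -50.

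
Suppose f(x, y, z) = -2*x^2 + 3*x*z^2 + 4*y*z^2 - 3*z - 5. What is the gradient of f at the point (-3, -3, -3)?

(39, 36, 123)

∂f/∂x = -4*x + 3*z^2
∂f/∂y = 4*z^2
∂f/∂z = 6*x*z + 8*y*z - 3
∇f = (-4*x + 3*z^2, 4*z^2, 6*x*z + 8*y*z - 3)
At (-3, -3, -3): (39, 36, 123).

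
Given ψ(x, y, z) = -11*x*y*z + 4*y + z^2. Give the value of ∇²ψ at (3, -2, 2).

∂²ψ/∂x² = 0
∂²ψ/∂y² = 0
∂²ψ/∂z² = 2
∇²ψ = 2
At (3, -2, 2): 2.

2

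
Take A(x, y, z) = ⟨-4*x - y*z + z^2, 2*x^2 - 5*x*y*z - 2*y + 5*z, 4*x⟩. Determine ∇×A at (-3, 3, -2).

(∇×A)₁ = ∂A₃/∂y − ∂A₂/∂z = 5*x*y - 5
(∇×A)₂ = ∂A₁/∂z − ∂A₃/∂x = -y + 2*z - 4
(∇×A)₃ = ∂A₂/∂x − ∂A₁/∂y = 4*x - 5*y*z + z
∇×A = (5*x*y - 5, -y + 2*z - 4, 4*x - 5*y*z + z)
At (-3, 3, -2): (-50, -11, 16).

(-50, -11, 16)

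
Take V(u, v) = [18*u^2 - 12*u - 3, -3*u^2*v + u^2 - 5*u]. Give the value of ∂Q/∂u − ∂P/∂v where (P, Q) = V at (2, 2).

-25

∂V₂/∂u = -6*u*v + 2*u - 5
∂V₁/∂v = 0
Scalar curl = -6*u*v + 2*u - 5
At (2, 2): -25.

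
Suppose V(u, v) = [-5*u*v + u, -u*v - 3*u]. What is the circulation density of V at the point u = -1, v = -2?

∂V₂/∂u = -v - 3
∂V₁/∂v = -5*u
Scalar curl = 5*u - v - 3
At (-1, -2): -6.

-6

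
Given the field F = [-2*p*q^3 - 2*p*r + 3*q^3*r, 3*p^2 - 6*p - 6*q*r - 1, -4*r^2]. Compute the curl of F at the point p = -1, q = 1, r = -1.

(6, 5, -9)

(∇×F)₁ = ∂F₃/∂q − ∂F₂/∂r = 6*q
(∇×F)₂ = ∂F₁/∂r − ∂F₃/∂p = -2*p + 3*q^3
(∇×F)₃ = ∂F₂/∂p − ∂F₁/∂q = 6*p*q^2 + 6*p - 9*q^2*r - 6
∇×F = (6*q, -2*p + 3*q^3, 6*p*q^2 + 6*p - 9*q^2*r - 6)
At (-1, 1, -1): (6, 5, -9).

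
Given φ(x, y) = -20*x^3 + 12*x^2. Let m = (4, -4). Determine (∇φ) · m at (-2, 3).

-1152

∂φ/∂x = -60*x^2 + 24*x
∂φ/∂y = 0
∇φ at (-2, 3) = (-288, 0)
∇φ · m = (-288)(4) + (0)(-4) = -1152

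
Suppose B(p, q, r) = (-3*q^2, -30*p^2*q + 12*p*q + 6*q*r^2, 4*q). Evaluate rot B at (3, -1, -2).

(-20, 0, 162)

(∇×B)₁ = ∂B₃/∂q − ∂B₂/∂r = -12*q*r + 4
(∇×B)₂ = ∂B₁/∂r − ∂B₃/∂p = 0
(∇×B)₃ = ∂B₂/∂p − ∂B₁/∂q = -60*p*q + 18*q
∇×B = (-12*q*r + 4, 0, -60*p*q + 18*q)
At (3, -1, -2): (-20, 0, 162).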